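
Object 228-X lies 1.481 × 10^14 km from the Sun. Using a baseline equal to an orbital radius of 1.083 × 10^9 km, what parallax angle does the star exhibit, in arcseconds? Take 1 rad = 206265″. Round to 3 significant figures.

θ ≈ B/d = (1.083 × 10^9) / (1.481 × 10^14) = 7.3126 × 10^-6 rad.
In arcseconds: 7.3126 × 10^-6 × 206265 = 1.5083″.

1.51 arcsec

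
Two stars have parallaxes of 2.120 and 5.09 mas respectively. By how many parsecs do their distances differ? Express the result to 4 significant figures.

d_A = 1/0.002120″ = 471.7 pc; d_B = 1/0.005090″ = 196.46 pc.
|d_B − d_A| = |196.46 − 471.7| = 275.24 pc.

275.2 pc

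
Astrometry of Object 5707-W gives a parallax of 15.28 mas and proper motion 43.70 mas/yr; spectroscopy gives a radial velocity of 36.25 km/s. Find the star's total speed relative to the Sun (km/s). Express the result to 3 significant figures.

d = 1/p = 1/0.01528″ = 65.445 pc.
μ = 43.70 mas/yr = 0.04370 ″/yr.
v_t = 4.740 μ d = 4.740 × 0.04370 × 65.445 = 13.556 km/s.
v = √(v_r² + v_t²) = √(36.25² + 13.556²) = √1497.83 = 38.702 km/s.

38.7 km/s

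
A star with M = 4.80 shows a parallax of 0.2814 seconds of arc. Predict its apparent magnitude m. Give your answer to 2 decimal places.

d = 1/p = 1/0.2814″ = 3.5537 pc.
m − M = 5 log₁₀ d − 5 = 5 log₁₀(3.5537) − 5 = 2.7534 − 5 = -2.2466.
m = M + (m − M) = 4.80 + (-2.2466) = 2.55.

m = 2.55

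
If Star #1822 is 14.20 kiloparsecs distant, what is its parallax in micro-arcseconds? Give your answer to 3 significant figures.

70.4 μas

d = 14.20 kpc = 14200 pc.
p = 1/d = 1/14200 = 0.000070423 arcsec.
= 0.000070423 × 10⁶ = 70.423 μas.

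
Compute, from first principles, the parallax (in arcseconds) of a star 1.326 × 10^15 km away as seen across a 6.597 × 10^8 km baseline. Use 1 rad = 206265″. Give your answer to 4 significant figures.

θ ≈ B/d = (6.597 × 10^8) / (1.326 × 10^15) = 4.9751 × 10^-7 rad.
In arcseconds: 4.9751 × 10^-7 × 206265 = 0.10262″.

0.1026 arcsec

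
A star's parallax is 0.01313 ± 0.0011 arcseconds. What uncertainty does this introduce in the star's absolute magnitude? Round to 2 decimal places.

σ_M = 0.18 mag

M = m − 5 log₁₀ d + 5 = m + 5 log₁₀ p + 5, so ∂M/∂p = 5/(p ln 10).
σ_M = (5/ln 10) · (σ_p/p) = 2.1715 × 0.0011/0.01313 = 2.1715 × 0.083778 = 0.18192.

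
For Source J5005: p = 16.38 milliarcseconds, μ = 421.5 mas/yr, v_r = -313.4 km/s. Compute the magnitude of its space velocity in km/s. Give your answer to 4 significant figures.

d = 1/p = 1/0.01638″ = 61.05 pc.
μ = 421.5 mas/yr = 0.4215 ″/yr.
v_t = 4.740 μ d = 4.740 × 0.4215 × 61.05 = 121.97 km/s.
v = √(v_r² + v_t²) = √((-313.4)² + 121.97²) = √113096 = 336.3 km/s.

336.3 km/s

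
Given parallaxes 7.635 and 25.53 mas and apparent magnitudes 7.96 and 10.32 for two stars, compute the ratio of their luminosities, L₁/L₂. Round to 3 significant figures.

d₁ = 1/p₁ = 1/0.007635″ = 130.98 pc; d₂ = 1/p₂ = 1/0.02553″ = 39.17 pc.
M₁ = m₁ − 5 log₁₀ d₁ + 5 = 7.96 − 10.5860 + 5 = 2.3740.
M₂ = 10.32 − 7.9648 + 5 = 7.3552.
L₁/L₂ = 10^(0.4(M₂ − M₁)) = 10^(0.4 × 4.9812) = 10^1.99248 = 98.283.

L₁/L₂ = 98.3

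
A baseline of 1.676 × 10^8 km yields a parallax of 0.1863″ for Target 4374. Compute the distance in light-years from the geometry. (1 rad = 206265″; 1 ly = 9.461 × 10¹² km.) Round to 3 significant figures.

θ = 0.1863″ = 0.1863/206265 = 9.0321 × 10^-7 rad.
d = B/θ = (1.676 × 10^8) / (9.0321 × 10^-7) = 1.8556 × 10^14 km = (1.8556 × 10^14) / (9.461 × 10^12) ly = 19.613 ly.

19.6 ly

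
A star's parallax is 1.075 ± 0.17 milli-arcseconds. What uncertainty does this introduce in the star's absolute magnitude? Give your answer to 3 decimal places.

σ_M = 0.343 mag

M = m − 5 log₁₀ d + 5 = m + 5 log₁₀ p + 5, so ∂M/∂p = 5/(p ln 10).
σ_M = (5/ln 10) · (σ_p/p) = 2.1715 × 0.17/1.075 = 2.1715 × 0.15814 = 0.3434.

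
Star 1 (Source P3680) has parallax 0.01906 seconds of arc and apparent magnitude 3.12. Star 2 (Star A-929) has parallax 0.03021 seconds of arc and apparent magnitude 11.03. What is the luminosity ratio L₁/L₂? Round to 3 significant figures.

L₁/L₂ = 3660

d₁ = 1/p₁ = 1/0.01906″ = 52.466 pc; d₂ = 1/p₂ = 1/0.03021″ = 33.102 pc.
M₁ = m₁ − 5 log₁₀ d₁ + 5 = 3.12 − 8.5994 + 5 = -0.4794.
M₂ = 11.03 − 7.5993 + 5 = 8.4307.
L₁/L₂ = 10^(0.4(M₂ − M₁)) = 10^(0.4 × 8.9101) = 10^3.56404 = 3664.7.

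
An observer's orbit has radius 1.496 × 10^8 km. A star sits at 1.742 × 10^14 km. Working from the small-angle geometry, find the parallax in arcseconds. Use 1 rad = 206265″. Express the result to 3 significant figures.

θ ≈ B/d = (1.496 × 10^8) / (1.742 × 10^14) = 8.5878 × 10^-7 rad.
In arcseconds: 8.5878 × 10^-7 × 206265 = 0.17714″.

0.177 arcsec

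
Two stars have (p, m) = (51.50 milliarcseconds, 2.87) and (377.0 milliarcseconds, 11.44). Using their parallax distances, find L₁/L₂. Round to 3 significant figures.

L₁/L₂ = 144000

d₁ = 1/p₁ = 1/0.05150″ = 19.417 pc; d₂ = 1/p₂ = 1/0.3770″ = 2.6525 pc.
M₁ = m₁ − 5 log₁₀ d₁ + 5 = 2.87 − 6.4409 + 5 = 1.4291.
M₂ = 11.44 − 2.1183 + 5 = 14.3217.
L₁/L₂ = 10^(0.4(M₂ − M₁)) = 10^(0.4 × 12.8926) = 10^5.15704 = 1.4356 × 10^5.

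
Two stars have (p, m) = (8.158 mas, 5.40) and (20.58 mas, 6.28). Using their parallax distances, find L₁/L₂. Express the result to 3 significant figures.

L₁/L₂ = 14.3

d₁ = 1/p₁ = 1/0.008158″ = 122.58 pc; d₂ = 1/p₂ = 1/0.02058″ = 48.591 pc.
M₁ = m₁ − 5 log₁₀ d₁ + 5 = 5.40 − 10.4421 + 5 = -0.0421.
M₂ = 6.28 − 8.4328 + 5 = 2.8472.
L₁/L₂ = 10^(0.4(M₂ − M₁)) = 10^(0.4 × 2.8893) = 10^1.15572 = 14.313.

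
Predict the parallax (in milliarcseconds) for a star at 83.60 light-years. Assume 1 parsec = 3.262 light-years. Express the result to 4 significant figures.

39.02 mas

d = 83.60 ly ÷ 3.262 = 25.628 pc.
p = 1/d = 1/25.628 = 0.03902 arcsec.
= 0.03902 × 1000 = 39.02 mas.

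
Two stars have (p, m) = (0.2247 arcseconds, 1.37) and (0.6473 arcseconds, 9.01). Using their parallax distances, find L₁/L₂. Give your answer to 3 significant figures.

d₁ = 1/p₁ = 1/0.2247″ = 4.4504 pc; d₂ = 1/p₂ = 1/0.6473″ = 1.5449 pc.
M₁ = m₁ − 5 log₁₀ d₁ + 5 = 1.37 − 3.2420 + 5 = 3.1280.
M₂ = 9.01 − 0.9445 + 5 = 13.0655.
L₁/L₂ = 10^(0.4(M₂ − M₁)) = 10^(0.4 × 9.9375) = 10^3.97500 = 9440.6.

L₁/L₂ = 9440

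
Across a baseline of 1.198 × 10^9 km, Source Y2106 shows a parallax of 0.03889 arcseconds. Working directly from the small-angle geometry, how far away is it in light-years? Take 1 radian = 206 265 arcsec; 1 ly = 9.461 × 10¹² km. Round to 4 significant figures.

671.6 ly

θ = 0.03889″ = 0.03889/206265 = 1.8854 × 10^-7 rad.
d = B/θ = (1.198 × 10^9) / (1.8854 × 10^-7) = 6.3541 × 10^15 km = (6.3541 × 10^15) / (9.461 × 10^12) ly = 671.61 ly.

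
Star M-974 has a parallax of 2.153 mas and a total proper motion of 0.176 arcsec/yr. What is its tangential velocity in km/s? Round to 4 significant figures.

387.5 km/s

d = 1/p = 1/0.002153″ = 464.47 pc.
v_t = 4.74 × μ × d = 4.74 × 0.176 × 464.47 = 387.48 km/s.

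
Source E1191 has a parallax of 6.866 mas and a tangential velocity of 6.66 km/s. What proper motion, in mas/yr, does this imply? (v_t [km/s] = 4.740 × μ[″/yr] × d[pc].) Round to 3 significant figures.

d = 1/p = 1/0.006866″ = 145.65 pc.
μ = v_t / (4.74 d) = 6.66 / (4.74 × 145.65) = 6.66 / 690.38 = 0.0096469 ″/yr = 9.6469 mas/yr.

9.65 mas/yr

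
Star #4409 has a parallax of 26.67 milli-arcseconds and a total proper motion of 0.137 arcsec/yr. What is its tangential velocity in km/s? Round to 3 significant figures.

d = 1/p = 1/0.02667″ = 37.495 pc.
v_t = 4.74 × μ × d = 4.74 × 0.137 × 37.495 = 24.349 km/s.

24.3 km/s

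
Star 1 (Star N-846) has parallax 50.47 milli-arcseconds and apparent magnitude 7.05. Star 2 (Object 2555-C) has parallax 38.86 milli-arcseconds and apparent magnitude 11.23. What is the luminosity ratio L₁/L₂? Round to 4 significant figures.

L₁/L₂ = 27.86

d₁ = 1/p₁ = 1/0.05047″ = 19.814 pc; d₂ = 1/p₂ = 1/0.03886″ = 25.733 pc.
M₁ = m₁ − 5 log₁₀ d₁ + 5 = 7.05 − 6.4849 + 5 = 5.5651.
M₂ = 11.23 − 7.0525 + 5 = 9.1775.
L₁/L₂ = 10^(0.4(M₂ − M₁)) = 10^(0.4 × 3.6124) = 10^1.44496 = 27.859.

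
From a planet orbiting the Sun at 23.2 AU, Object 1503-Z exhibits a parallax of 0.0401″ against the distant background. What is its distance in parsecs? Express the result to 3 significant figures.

579 pc

With baseline B (in AU) and parallax p (in arcsec), d = B/p parsecs.
d = 23.2 / 0.0401 = 578.55 pc.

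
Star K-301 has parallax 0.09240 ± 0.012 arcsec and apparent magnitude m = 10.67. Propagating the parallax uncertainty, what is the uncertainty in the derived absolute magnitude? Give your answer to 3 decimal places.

M = m − 5 log₁₀ d + 5 = m + 5 log₁₀ p + 5, so ∂M/∂p = 5/(p ln 10).
σ_M = (5/ln 10) · (σ_p/p) = 2.1715 × 0.012/0.09240 = 2.1715 × 0.12987 = 0.28201.

σ_M = 0.282 mag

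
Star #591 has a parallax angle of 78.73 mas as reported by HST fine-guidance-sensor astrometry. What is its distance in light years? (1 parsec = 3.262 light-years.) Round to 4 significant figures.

p = 78.73 mas = 0.07873 arcsec.
d = 1/p = 1/0.07873 = 12.702 pc.
In light-years: 12.702 × 3.262 = 41.434 ly.

41.43 light years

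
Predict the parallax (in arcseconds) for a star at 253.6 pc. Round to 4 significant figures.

p = 1/d = 1/253.6 = 0.0039432 arcsec.

0.003943 arcsec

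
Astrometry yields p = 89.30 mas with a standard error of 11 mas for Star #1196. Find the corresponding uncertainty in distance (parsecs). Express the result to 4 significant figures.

d = 1/p, so σ_d = σ_p / p².
σ_d = 0.0110 / (0.08930)² = 0.0110 / 0.0079745 = 1.3794 pc.

1.379 pc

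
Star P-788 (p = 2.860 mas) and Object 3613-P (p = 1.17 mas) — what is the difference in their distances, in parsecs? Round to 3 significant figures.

505 pc

d_A = 1/0.002860″ = 349.65 pc; d_B = 1/0.001170″ = 854.7 pc.
|d_B − d_A| = |854.7 − 349.65| = 505.05 pc.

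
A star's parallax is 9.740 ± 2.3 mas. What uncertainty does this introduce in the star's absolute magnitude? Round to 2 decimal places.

M = m − 5 log₁₀ d + 5 = m + 5 log₁₀ p + 5, so ∂M/∂p = 5/(p ln 10).
σ_M = (5/ln 10) · (σ_p/p) = 2.1715 × 2.3/9.740 = 2.1715 × 0.23614 = 0.51278.

σ_M = 0.51 mag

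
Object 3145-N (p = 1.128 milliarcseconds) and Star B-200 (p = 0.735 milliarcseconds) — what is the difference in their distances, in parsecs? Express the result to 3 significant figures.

474 pc

d_A = 1/0.001128″ = 886.52 pc; d_B = 1/0.0007350″ = 1360.5 pc.
|d_B − d_A| = |1360.5 − 886.52| = 473.98 pc.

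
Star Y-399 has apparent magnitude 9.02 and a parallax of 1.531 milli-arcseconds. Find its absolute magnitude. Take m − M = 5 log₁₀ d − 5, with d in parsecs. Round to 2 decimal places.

M = -0.06

d = 1/p = 1/0.001531″ = 653.17 pc.
m − M = 5 log₁₀(653.17) − 5 = 14.0751 − 5 = 9.0751.
M = m − (m − M) = 9.02 − 9.0751 = -0.06.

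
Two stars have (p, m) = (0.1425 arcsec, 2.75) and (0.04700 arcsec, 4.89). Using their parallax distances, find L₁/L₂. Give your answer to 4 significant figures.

d₁ = 1/p₁ = 1/0.1425″ = 7.0175 pc; d₂ = 1/p₂ = 1/0.04700″ = 21.277 pc.
M₁ = m₁ − 5 log₁₀ d₁ + 5 = 2.75 − 4.2309 + 5 = 3.5191.
M₂ = 4.89 − 6.6396 + 5 = 3.2504.
L₁/L₂ = 10^(0.4(M₂ − M₁)) = 10^(0.4 × (-0.2687)) = 10^(-0.10748) = 0.78076.

L₁/L₂ = 0.7808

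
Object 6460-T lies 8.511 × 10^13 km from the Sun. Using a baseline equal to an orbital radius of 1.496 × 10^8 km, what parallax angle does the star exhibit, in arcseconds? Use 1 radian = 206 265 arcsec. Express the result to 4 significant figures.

θ ≈ B/d = (1.496 × 10^8) / (8.511 × 10^13) = 1.7577 × 10^-6 rad.
In arcseconds: 1.7577 × 10^-6 × 206265 = 0.36255″.

0.3626 arcsec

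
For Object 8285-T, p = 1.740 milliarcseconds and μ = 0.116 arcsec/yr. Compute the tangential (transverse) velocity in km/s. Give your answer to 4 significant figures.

d = 1/p = 1/0.001740″ = 574.71 pc.
v_t = 4.74 × μ × d = 4.74 × 0.116 × 574.71 = 316 km/s.

316.0 km/s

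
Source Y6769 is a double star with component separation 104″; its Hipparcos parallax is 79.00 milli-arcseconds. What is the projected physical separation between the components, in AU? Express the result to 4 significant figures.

1316 AU

d = 1/p = 1/0.07900″ = 12.658 pc.
At distance d (pc), an angle of θ arcsec spans θ·d AU: s = 104 × 12.658 = 1316.4 AU.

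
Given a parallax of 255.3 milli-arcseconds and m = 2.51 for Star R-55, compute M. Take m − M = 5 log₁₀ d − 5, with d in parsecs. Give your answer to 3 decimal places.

d = 1/p = 1/0.2553″ = 3.917 pc.
m − M = 5 log₁₀(3.917) − 5 = 2.9648 − 5 = -2.0352.
M = m − (m − M) = 2.51 − (-2.0352) = 4.545.

M = 4.545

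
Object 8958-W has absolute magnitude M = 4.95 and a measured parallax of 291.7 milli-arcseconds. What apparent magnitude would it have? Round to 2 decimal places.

m = 2.63

d = 1/p = 1/0.2917″ = 3.4282 pc.
m − M = 5 log₁₀ d − 5 = 5 log₁₀(3.4282) − 5 = 2.6753 − 5 = -2.3247.
m = M + (m − M) = 4.95 + (-2.3247) = 2.63.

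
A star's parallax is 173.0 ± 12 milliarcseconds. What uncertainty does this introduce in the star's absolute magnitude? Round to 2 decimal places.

M = m − 5 log₁₀ d + 5 = m + 5 log₁₀ p + 5, so ∂M/∂p = 5/(p ln 10).
σ_M = (5/ln 10) · (σ_p/p) = 2.1715 × 12/173.0 = 2.1715 × 0.069364 = 0.15062.

σ_M = 0.15 mag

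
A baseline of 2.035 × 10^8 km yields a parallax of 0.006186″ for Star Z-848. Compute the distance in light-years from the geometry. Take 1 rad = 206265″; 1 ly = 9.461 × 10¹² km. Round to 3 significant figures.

θ = 0.006186″ = 0.006186/206265 = 2.9991 × 10^-8 rad.
d = B/θ = (2.035 × 10^8) / (2.9991 × 10^-8) = 6.7854 × 10^15 km = (6.7854 × 10^15) / (9.461 × 10^12) ly = 717.2 ly.

717 ly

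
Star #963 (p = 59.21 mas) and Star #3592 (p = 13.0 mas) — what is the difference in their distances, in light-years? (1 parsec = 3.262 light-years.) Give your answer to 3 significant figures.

d_A = 1/0.05921″ = 16.889 pc; d_B = 1/0.01300″ = 76.923 pc.
|d_B − d_A| = |76.923 − 16.889| = 60.034 pc = 60.034 × 3.262 ly = 195.83 ly.

196 ly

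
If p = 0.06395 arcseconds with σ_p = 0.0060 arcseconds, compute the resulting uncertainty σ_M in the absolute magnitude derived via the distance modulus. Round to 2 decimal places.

σ_M = 0.20 mag

M = m − 5 log₁₀ d + 5 = m + 5 log₁₀ p + 5, so ∂M/∂p = 5/(p ln 10).
σ_M = (5/ln 10) · (σ_p/p) = 2.1715 × 0.0060/0.06395 = 2.1715 × 0.093823 = 0.20374.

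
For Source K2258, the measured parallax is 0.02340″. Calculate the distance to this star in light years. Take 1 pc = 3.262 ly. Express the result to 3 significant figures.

139 light years

d = 1/p = 1/0.02340 = 42.735 pc.
In light-years: 42.735 × 3.262 = 139.4 ly.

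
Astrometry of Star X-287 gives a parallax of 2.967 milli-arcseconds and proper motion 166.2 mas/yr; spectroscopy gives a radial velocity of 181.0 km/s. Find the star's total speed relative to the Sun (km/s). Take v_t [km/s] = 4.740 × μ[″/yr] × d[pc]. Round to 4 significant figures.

d = 1/p = 1/0.002967″ = 337.04 pc.
μ = 166.2 mas/yr = 0.1662 ″/yr.
v_t = 4.740 μ d = 4.740 × 0.1662 × 337.04 = 265.52 km/s.
v = √(v_r² + v_t²) = √(181.0² + 265.52²) = √103262 = 321.34 km/s.

321.3 km/s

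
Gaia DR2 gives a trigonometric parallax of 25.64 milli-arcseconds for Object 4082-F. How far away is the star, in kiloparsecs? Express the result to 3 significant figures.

0.0390 kpc

p = 25.64 milli-arcseconds = 0.02564 arcsec.
d = 1/p = 1/0.02564 = 39.002 pc.
= 0.039002 kpc.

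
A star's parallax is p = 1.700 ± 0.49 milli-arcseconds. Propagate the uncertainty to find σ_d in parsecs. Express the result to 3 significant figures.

d = 1/p, so σ_d = σ_p / p².
σ_d = 0.000490 / (0.001700)² = 0.000490 / 0.00000289 = 169.55 pc.

170 pc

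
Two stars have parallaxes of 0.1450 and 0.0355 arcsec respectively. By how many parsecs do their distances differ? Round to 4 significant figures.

d_A = 1/0.1450″ = 6.8966 pc; d_B = 1/0.03550″ = 28.169 pc.
|d_B − d_A| = |28.169 − 6.8966| = 21.272 pc.

21.27 pc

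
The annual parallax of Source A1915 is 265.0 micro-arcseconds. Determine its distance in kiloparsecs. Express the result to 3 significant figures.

p = 265.0 micro-arcseconds = 0.0002650 arcsec.
d = 1/p = 1/0.0002650 = 3773.6 pc.
= 3.7736 kpc.

3.77 kpc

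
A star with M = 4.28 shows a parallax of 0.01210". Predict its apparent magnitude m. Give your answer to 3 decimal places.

d = 1/p = 1/0.01210″ = 82.645 pc.
m − M = 5 log₁₀ d − 5 = 5 log₁₀(82.645) − 5 = 9.5861 − 5 = 4.5861.
m = M + (m − M) = 4.28 + 4.5861 = 8.866.

m = 8.866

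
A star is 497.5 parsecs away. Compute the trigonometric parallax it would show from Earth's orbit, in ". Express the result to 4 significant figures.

0.002010 "

p = 1/d = 1/497.5 = 0.0020101 arcsec.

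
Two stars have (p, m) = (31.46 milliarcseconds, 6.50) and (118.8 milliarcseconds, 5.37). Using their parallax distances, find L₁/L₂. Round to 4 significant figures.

d₁ = 1/p₁ = 1/0.03146″ = 31.786 pc; d₂ = 1/p₂ = 1/0.1188″ = 8.4175 pc.
M₁ = m₁ − 5 log₁₀ d₁ + 5 = 6.50 − 7.5112 + 5 = 3.9888.
M₂ = 5.37 − 4.6259 + 5 = 5.7441.
L₁/L₂ = 10^(0.4(M₂ − M₁)) = 10^(0.4 × 1.7553) = 10^0.70212 = 5.0364.

L₁/L₂ = 5.036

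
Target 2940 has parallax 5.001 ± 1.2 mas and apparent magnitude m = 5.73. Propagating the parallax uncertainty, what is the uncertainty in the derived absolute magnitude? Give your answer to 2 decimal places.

M = m − 5 log₁₀ d + 5 = m + 5 log₁₀ p + 5, so ∂M/∂p = 5/(p ln 10).
σ_M = (5/ln 10) · (σ_p/p) = 2.1715 × 1.2/5.001 = 2.1715 × 0.23995 = 0.52105.

σ_M = 0.52 mag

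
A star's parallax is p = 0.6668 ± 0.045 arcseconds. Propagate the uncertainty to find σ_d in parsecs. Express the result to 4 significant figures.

d = 1/p, so σ_d = σ_p / p².
σ_d = 0.0450 / (0.6668)² = 0.0450 / 0.44462 = 0.10121 pc.

0.1012 pc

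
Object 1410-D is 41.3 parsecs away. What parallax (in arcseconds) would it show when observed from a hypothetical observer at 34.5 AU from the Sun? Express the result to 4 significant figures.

0.8354 arcsec

p (arcsec) = B (AU) / d (pc).
p = 34.5 / 41.3 = 0.83535 arcsec.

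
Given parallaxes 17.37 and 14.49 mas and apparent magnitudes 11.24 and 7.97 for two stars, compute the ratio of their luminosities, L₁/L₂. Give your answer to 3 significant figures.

d₁ = 1/p₁ = 1/0.01737″ = 57.571 pc; d₂ = 1/p₂ = 1/0.01449″ = 69.013 pc.
M₁ = m₁ − 5 log₁₀ d₁ + 5 = 11.24 − 8.8010 + 5 = 7.4390.
M₂ = 7.97 − 9.1947 + 5 = 3.7753.
L₁/L₂ = 10^(0.4(M₂ − M₁)) = 10^(0.4 × (-3.6637)) = 10^(-1.46548) = 0.034239.

L₁/L₂ = 0.0342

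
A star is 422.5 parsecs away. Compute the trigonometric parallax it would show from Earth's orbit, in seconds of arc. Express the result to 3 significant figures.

p = 1/d = 1/422.5 = 0.0023669 arcsec.

0.00237 arcsec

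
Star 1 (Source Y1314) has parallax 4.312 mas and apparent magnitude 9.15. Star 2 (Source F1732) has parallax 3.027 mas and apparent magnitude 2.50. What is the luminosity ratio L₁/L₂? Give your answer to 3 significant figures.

d₁ = 1/p₁ = 1/0.004312″ = 231.91 pc; d₂ = 1/p₂ = 1/0.003027″ = 330.36 pc.
M₁ = m₁ − 5 log₁₀ d₁ + 5 = 9.15 − 11.8266 + 5 = 2.3234.
M₂ = 2.50 − 12.5949 + 5 = -5.0949.
L₁/L₂ = 10^(0.4(M₂ − M₁)) = 10^(0.4 × (-7.4183)) = 10^(-2.96732) = 0.0010782.

L₁/L₂ = 0.00108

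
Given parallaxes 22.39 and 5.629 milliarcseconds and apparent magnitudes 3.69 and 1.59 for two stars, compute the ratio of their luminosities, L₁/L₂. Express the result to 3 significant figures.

d₁ = 1/p₁ = 1/0.02239″ = 44.663 pc; d₂ = 1/p₂ = 1/0.005629″ = 177.65 pc.
M₁ = m₁ − 5 log₁₀ d₁ + 5 = 3.69 − 8.2497 + 5 = 0.4403.
M₂ = 1.59 − 11.2478 + 5 = -4.6578.
L₁/L₂ = 10^(0.4(M₂ − M₁)) = 10^(0.4 × (-5.0981)) = 10^(-2.03924) = 0.0091361.

L₁/L₂ = 0.00914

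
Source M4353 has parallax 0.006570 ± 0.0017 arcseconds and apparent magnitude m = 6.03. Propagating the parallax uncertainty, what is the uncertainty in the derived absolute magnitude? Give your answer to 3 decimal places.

M = m − 5 log₁₀ d + 5 = m + 5 log₁₀ p + 5, so ∂M/∂p = 5/(p ln 10).
σ_M = (5/ln 10) · (σ_p/p) = 2.1715 × 0.0017/0.006570 = 2.1715 × 0.25875 = 0.56188.

σ_M = 0.562 mag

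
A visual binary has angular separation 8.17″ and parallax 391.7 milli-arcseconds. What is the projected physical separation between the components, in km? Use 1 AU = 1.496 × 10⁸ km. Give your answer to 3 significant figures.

3.12 × 10^9 km

d = 1/p = 1/0.3917″ = 2.553 pc.
At distance d (pc), an angle of θ arcsec spans θ·d AU: s = 8.17 × 2.553 = 20.858 AU.
= 20.858 × 1.496 × 10⁸ km = 3.1204 × 10^9 km.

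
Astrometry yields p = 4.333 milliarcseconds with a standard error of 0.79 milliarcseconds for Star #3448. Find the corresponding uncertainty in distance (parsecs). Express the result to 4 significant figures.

42.08 pc

d = 1/p, so σ_d = σ_p / p².
σ_d = 0.000790 / (0.004333)² = 0.000790 / 0.000018775 = 42.077 pc.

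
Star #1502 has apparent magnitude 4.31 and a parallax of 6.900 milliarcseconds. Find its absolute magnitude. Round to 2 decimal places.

M = -1.50

d = 1/p = 1/0.006900″ = 144.93 pc.
m − M = 5 log₁₀(144.93) − 5 = 10.8058 − 5 = 5.8058.
M = m − (m − M) = 4.31 − 5.8058 = -1.50.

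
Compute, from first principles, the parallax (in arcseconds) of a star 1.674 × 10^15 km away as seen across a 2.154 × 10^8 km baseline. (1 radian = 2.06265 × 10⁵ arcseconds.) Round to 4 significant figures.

0.02654 arcsec

θ ≈ B/d = (2.154 × 10^8) / (1.674 × 10^15) = 1.2867 × 10^-7 rad.
In arcseconds: 1.2867 × 10^-7 × 206265 = 0.02654″.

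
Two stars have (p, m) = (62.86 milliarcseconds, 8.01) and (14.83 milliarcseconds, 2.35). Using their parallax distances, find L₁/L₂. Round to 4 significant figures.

d₁ = 1/p₁ = 1/0.06286″ = 15.908 pc; d₂ = 1/p₂ = 1/0.01483″ = 67.431 pc.
M₁ = m₁ − 5 log₁₀ d₁ + 5 = 8.01 − 6.0081 + 5 = 7.0019.
M₂ = 2.35 − 9.1443 + 5 = -1.7943.
L₁/L₂ = 10^(0.4(M₂ − M₁)) = 10^(0.4 × (-8.7962)) = 10^(-3.51848) = 0.00030305.

L₁/L₂ = 0.0003031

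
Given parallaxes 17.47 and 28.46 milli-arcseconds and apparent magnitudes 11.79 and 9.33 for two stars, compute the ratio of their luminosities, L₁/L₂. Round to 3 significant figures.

L₁/L₂ = 0.275

d₁ = 1/p₁ = 1/0.01747″ = 57.241 pc; d₂ = 1/p₂ = 1/0.02846″ = 35.137 pc.
M₁ = m₁ − 5 log₁₀ d₁ + 5 = 11.79 − 8.7885 + 5 = 8.0015.
M₂ = 9.33 − 7.7288 + 5 = 6.6012.
L₁/L₂ = 10^(0.4(M₂ − M₁)) = 10^(0.4 × (-1.4003)) = 10^(-0.56012) = 0.27535.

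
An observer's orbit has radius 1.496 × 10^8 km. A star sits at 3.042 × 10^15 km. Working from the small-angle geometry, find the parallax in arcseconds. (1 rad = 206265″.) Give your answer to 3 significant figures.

0.0101 arcsec

θ ≈ B/d = (1.496 × 10^8) / (3.042 × 10^15) = 4.9178 × 10^-8 rad.
In arcseconds: 4.9178 × 10^-8 × 206265 = 0.010144″.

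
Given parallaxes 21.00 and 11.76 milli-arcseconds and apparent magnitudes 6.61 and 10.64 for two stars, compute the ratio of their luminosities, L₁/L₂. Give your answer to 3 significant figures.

L₁/L₂ = 12.8

d₁ = 1/p₁ = 1/0.02100″ = 47.619 pc; d₂ = 1/p₂ = 1/0.01176″ = 85.034 pc.
M₁ = m₁ − 5 log₁₀ d₁ + 5 = 6.61 − 8.3889 + 5 = 3.2211.
M₂ = 10.64 − 9.6480 + 5 = 5.9920.
L₁/L₂ = 10^(0.4(M₂ − M₁)) = 10^(0.4 × 2.7709) = 10^1.10836 = 12.834.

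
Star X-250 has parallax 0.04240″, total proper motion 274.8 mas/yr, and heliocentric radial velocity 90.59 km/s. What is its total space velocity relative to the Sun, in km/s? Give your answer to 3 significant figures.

d = 1/p = 1/0.04240″ = 23.585 pc.
μ = 274.8 mas/yr = 0.2748 ″/yr.
v_t = 4.740 μ d = 4.740 × 0.2748 × 23.585 = 30.721 km/s.
v = √(v_r² + v_t²) = √(90.59² + 30.721²) = √9150.33 = 95.657 km/s.

95.7 km/s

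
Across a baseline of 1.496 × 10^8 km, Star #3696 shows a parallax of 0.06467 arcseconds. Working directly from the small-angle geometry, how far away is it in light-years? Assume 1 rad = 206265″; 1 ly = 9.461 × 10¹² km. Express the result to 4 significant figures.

θ = 0.06467″ = 0.06467/206265 = 3.1353 × 10^-7 rad.
d = B/θ = (1.496 × 10^8) / (3.1353 × 10^-7) = 4.7715 × 10^14 km = (4.7715 × 10^14) / (9.461 × 10^12) ly = 50.433 ly.

50.43 ly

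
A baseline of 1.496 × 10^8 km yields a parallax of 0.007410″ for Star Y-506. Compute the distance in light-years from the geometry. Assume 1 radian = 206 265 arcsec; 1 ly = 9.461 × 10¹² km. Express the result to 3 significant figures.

θ = 0.007410″ = 0.007410/206265 = 3.5925 × 10^-8 rad.
d = B/θ = (1.496 × 10^8) / (3.5925 × 10^-8) = 4.1642 × 10^15 km = (4.1642 × 10^15) / (9.461 × 10^12) ly = 440.14 ly.

440 ly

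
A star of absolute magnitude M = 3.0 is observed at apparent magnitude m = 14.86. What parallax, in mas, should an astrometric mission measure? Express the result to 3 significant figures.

m − M = 14.86 − 3.0 = 11.86.
d = 10^((m−M)/5 + 1) = 10^3.372 = 2355 pc.
p = 1/d = 1/2355 = 0.00042463 arcsec = 0.42463 mas.

0.425 mas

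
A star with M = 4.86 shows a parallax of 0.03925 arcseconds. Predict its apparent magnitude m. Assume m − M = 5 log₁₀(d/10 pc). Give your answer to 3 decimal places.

d = 1/p = 1/0.03925″ = 25.478 pc.
m − M = 5 log₁₀ d − 5 = 5 log₁₀(25.478) − 5 = 7.0308 − 5 = 2.0308.
m = M + (m − M) = 4.86 + 2.0308 = 6.891.

m = 6.891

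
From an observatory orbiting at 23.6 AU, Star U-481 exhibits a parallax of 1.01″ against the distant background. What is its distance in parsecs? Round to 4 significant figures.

With baseline B (in AU) and parallax p (in arcsec), d = B/p parsecs.
d = 23.6 / 1.01 = 23.366 pc.

23.37 pc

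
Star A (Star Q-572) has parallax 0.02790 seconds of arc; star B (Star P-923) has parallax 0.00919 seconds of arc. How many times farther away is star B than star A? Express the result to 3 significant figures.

Since d = 1/p, d_B/d_A = p_A/p_B.
= 0.02790 / 0.00919 = 3.0359.

3.04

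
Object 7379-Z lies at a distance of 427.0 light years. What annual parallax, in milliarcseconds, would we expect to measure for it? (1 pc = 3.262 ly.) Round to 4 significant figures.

d = 427.0 ly ÷ 3.262 = 130.9 pc.
p = 1/d = 1/130.9 = 0.0076394 arcsec.
= 0.0076394 × 1000 = 7.6394 mas.

7.639 mas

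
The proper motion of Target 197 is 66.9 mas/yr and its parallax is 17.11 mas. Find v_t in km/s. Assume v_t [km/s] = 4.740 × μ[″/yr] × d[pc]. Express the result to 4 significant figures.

18.53 km/s

d = 1/p = 1/0.01711″ = 58.445 pc.
μ = 66.9 mas/yr = 0.0669 ″/yr.
v_t = 4.74 × μ × d = 4.74 × 0.0669 × 58.445 = 18.533 km/s.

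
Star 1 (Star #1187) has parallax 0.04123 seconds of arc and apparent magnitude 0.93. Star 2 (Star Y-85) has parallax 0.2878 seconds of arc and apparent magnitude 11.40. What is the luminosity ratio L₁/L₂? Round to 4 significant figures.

L₁/L₂ = 751200

d₁ = 1/p₁ = 1/0.04123″ = 24.254 pc; d₂ = 1/p₂ = 1/0.2878″ = 3.4746 pc.
M₁ = m₁ − 5 log₁₀ d₁ + 5 = 0.93 − 6.9239 + 5 = -0.9939.
M₂ = 11.40 − 2.7045 + 5 = 13.6955.
L₁/L₂ = 10^(0.4(M₂ − M₁)) = 10^(0.4 × 14.6894) = 10^5.87576 = 7.5121 × 10^5.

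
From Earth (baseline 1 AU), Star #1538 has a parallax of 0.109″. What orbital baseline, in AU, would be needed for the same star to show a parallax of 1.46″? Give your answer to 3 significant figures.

Parallax scales linearly with baseline: p ∝ B, so B = p_target / p_Earth × 1 AU.
B = 1.46 / 0.109 = 13.394 AU.

13.4 AU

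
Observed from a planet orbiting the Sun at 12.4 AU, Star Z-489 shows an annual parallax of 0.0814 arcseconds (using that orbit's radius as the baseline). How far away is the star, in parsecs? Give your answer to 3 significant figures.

With baseline B (in AU) and parallax p (in arcsec), d = B/p parsecs.
d = 12.4 / 0.0814 = 152.33 pc.

152 pc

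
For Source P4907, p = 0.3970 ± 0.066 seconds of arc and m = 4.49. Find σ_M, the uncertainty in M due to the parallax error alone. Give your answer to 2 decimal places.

M = m − 5 log₁₀ d + 5 = m + 5 log₁₀ p + 5, so ∂M/∂p = 5/(p ln 10).
σ_M = (5/ln 10) · (σ_p/p) = 2.1715 × 0.066/0.3970 = 2.1715 × 0.16625 = 0.36101.

σ_M = 0.36 mag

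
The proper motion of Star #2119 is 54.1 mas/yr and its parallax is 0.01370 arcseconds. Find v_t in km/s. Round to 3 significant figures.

d = 1/p = 1/0.01370″ = 72.993 pc.
μ = 54.1 mas/yr = 0.0541 ″/yr.
v_t = 4.74 × μ × d = 4.74 × 0.0541 × 72.993 = 18.718 km/s.

18.7 km/s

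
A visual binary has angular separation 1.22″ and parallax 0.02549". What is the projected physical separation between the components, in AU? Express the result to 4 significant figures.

d = 1/p = 1/0.02549″ = 39.231 pc.
At distance d (pc), an angle of θ arcsec spans θ·d AU: s = 1.22 × 39.231 = 47.862 AU.

47.86 AU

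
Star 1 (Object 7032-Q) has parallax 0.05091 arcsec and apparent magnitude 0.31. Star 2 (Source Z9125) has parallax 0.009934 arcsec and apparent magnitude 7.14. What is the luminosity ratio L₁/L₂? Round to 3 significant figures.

L₁/L₂ = 20.5

d₁ = 1/p₁ = 1/0.05091″ = 19.643 pc; d₂ = 1/p₂ = 1/0.009934″ = 100.66 pc.
M₁ = m₁ − 5 log₁₀ d₁ + 5 = 0.31 − 6.4660 + 5 = -1.1560.
M₂ = 7.14 − 10.0143 + 5 = 2.1257.
L₁/L₂ = 10^(0.4(M₂ − M₁)) = 10^(0.4 × 3.2817) = 10^1.31268 = 20.544.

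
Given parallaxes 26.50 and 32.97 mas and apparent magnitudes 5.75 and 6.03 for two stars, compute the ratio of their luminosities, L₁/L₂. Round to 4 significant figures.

L₁/L₂ = 2.003

d₁ = 1/p₁ = 1/0.02650″ = 37.736 pc; d₂ = 1/p₂ = 1/0.03297″ = 30.331 pc.
M₁ = m₁ − 5 log₁₀ d₁ + 5 = 5.75 − 7.8838 + 5 = 2.8662.
M₂ = 6.03 − 7.4094 + 5 = 3.6206.
L₁/L₂ = 10^(0.4(M₂ − M₁)) = 10^(0.4 × 0.7544) = 10^0.30176 = 2.0034.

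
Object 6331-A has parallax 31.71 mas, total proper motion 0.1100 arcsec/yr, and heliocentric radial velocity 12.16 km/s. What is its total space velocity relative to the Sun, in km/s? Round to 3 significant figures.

20.5 km/s

d = 1/p = 1/0.03171″ = 31.536 pc.
v_t = 4.740 μ d = 4.740 × 0.1100 × 31.536 = 16.443 km/s.
v = √(v_r² + v_t²) = √(12.16² + 16.443²) = √418.238 = 20.451 km/s.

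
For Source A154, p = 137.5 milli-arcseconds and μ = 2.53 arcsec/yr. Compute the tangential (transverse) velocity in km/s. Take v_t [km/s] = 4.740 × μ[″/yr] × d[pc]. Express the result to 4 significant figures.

87.22 km/s

d = 1/p = 1/0.1375″ = 7.2727 pc.
v_t = 4.74 × μ × d = 4.74 × 2.53 × 7.2727 = 87.216 km/s.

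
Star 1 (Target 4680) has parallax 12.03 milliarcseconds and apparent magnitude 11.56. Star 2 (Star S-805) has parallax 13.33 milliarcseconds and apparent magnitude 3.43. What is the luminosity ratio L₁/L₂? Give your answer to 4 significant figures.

d₁ = 1/p₁ = 1/0.01203″ = 83.126 pc; d₂ = 1/p₂ = 1/0.01333″ = 75.019 pc.
M₁ = m₁ − 5 log₁₀ d₁ + 5 = 11.56 − 9.5987 + 5 = 6.9613.
M₂ = 3.43 − 9.3759 + 5 = -0.9459.
L₁/L₂ = 10^(0.4(M₂ − M₁)) = 10^(0.4 × (-7.9072)) = 10^(-3.16288) = 0.00068726.

L₁/L₂ = 0.0006873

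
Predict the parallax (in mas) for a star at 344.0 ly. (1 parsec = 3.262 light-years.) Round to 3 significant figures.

9.48 mas

d = 344.0 ly ÷ 3.262 = 105.46 pc.
p = 1/d = 1/105.46 = 0.0094823 arcsec.
= 0.0094823 × 1000 = 9.4823 mas.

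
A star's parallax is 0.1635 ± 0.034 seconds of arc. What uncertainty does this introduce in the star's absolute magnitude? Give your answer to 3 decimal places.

M = m − 5 log₁₀ d + 5 = m + 5 log₁₀ p + 5, so ∂M/∂p = 5/(p ln 10).
σ_M = (5/ln 10) · (σ_p/p) = 2.1715 × 0.034/0.1635 = 2.1715 × 0.20795 = 0.45156.

σ_M = 0.452 mag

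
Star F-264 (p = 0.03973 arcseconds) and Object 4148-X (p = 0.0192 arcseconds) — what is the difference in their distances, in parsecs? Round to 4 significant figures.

26.91 pc

d_A = 1/0.03973″ = 25.17 pc; d_B = 1/0.01920″ = 52.083 pc.
|d_B − d_A| = |52.083 − 25.17| = 26.913 pc.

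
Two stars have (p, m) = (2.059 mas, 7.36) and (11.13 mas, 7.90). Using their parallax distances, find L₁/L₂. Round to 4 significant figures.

L₁/L₂ = 48.05

d₁ = 1/p₁ = 1/0.002059″ = 485.67 pc; d₂ = 1/p₂ = 1/0.01113″ = 89.847 pc.
M₁ = m₁ − 5 log₁₀ d₁ + 5 = 7.36 − 13.4317 + 5 = -1.0717.
M₂ = 7.90 − 9.7675 + 5 = 3.1325.
L₁/L₂ = 10^(0.4(M₂ − M₁)) = 10^(0.4 × 4.2042) = 10^1.68168 = 48.049.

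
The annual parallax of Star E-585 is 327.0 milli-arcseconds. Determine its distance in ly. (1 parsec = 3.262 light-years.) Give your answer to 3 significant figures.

p = 327.0 milli-arcseconds = 0.3270 arcsec.
d = 1/p = 1/0.3270 = 3.0581 pc.
In light-years: 3.0581 × 3.262 = 9.9755 ly.

9.98 ly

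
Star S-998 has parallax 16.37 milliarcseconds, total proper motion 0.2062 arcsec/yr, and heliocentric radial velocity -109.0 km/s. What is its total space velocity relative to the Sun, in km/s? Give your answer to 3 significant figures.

d = 1/p = 1/0.01637″ = 61.087 pc.
v_t = 4.740 μ d = 4.740 × 0.2062 × 61.087 = 59.706 km/s.
v = √(v_r² + v_t²) = √((-109.0)² + 59.706²) = √15445.8 = 124.28 km/s.

124 km/s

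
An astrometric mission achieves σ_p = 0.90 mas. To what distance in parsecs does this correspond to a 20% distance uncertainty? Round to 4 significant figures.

222.2 pc

σ_d/d = σ_p/p, so the condition is σ_p/p ≤ 0.20, i.e. p ≥ σ_p/0.20.
p_min = 0.90/0.20 = 4.5 mas = 0.0045 arcsec.
d_max = 1/p_min = 1/0.0045 = 222.22 pc.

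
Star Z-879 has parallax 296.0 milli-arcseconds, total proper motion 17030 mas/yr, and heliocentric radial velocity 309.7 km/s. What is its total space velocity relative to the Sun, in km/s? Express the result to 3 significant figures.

d = 1/p = 1/0.2960″ = 3.3784 pc.
μ = 17030 mas/yr = 17.03 ″/yr.
v_t = 4.740 μ d = 4.740 × 17.03 × 3.3784 = 272.71 km/s.
v = √(v_r² + v_t²) = √(309.7² + 272.71²) = √170285 = 412.66 km/s.

413 km/s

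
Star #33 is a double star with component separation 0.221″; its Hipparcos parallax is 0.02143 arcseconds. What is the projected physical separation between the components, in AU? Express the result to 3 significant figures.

d = 1/p = 1/0.02143″ = 46.664 pc.
At distance d (pc), an angle of θ arcsec spans θ·d AU: s = 0.221 × 46.664 = 10.313 AU.

10.3 AU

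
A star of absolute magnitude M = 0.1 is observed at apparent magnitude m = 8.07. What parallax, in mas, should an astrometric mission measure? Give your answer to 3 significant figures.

2.55 mas

m − M = 8.07 − 0.1 = 7.97.
d = 10^((m−M)/5 + 1) = 10^2.594 = 392.64 pc.
p = 1/d = 1/392.64 = 0.0025469 arcsec = 2.5469 mas.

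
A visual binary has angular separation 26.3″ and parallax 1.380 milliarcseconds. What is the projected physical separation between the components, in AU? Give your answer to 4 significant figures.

d = 1/p = 1/0.001380″ = 724.64 pc.
At distance d (pc), an angle of θ arcsec spans θ·d AU: s = 26.3 × 724.64 = 19058 AU.

19060 AU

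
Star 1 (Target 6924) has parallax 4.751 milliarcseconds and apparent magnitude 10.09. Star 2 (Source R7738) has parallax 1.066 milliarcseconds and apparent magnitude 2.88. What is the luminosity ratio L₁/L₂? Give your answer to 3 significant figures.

d₁ = 1/p₁ = 1/0.004751″ = 210.48 pc; d₂ = 1/p₂ = 1/0.001066″ = 938.09 pc.
M₁ = m₁ − 5 log₁₀ d₁ + 5 = 10.09 − 11.6161 + 5 = 3.4739.
M₂ = 2.88 − 14.8612 + 5 = -6.9812.
L₁/L₂ = 10^(0.4(M₂ − M₁)) = 10^(0.4 × (-10.4551)) = 10^(-4.18204) = 0.00006576.

L₁/L₂ = 6.58 × 10^-5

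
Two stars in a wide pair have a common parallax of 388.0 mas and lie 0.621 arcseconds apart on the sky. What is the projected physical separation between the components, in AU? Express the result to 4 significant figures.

d = 1/p = 1/0.3880″ = 2.5773 pc.
At distance d (pc), an angle of θ arcsec spans θ·d AU: s = 0.621 × 2.5773 = 1.6005 AU.

1.601 AU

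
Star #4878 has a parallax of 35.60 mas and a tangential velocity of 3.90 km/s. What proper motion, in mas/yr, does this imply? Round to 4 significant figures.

29.29 mas/yr

d = 1/p = 1/0.03560″ = 28.09 pc.
μ = v_t / (4.74 d) = 3.90 / (4.74 × 28.09) = 3.90 / 133.15 = 0.02929 ″/yr = 29.29 mas/yr.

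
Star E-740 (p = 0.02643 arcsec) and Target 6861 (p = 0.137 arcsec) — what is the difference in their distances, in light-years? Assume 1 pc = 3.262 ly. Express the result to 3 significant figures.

99.6 ly

d_A = 1/0.02643″ = 37.836 pc; d_B = 1/0.1370″ = 7.2993 pc.
|d_B − d_A| = |7.2993 − 37.836| = 30.537 pc = 30.537 × 3.262 ly = 99.612 ly.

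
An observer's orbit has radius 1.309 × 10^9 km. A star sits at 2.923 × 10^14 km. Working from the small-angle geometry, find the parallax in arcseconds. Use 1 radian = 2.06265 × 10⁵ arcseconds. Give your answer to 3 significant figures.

0.924 arcsec

θ ≈ B/d = (1.309 × 10^9) / (2.923 × 10^14) = 4.4783 × 10^-6 rad.
In arcseconds: 4.4783 × 10^-6 × 206265 = 0.92372″.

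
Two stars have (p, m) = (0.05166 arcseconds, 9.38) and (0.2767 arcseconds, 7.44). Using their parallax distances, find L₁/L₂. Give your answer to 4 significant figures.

d₁ = 1/p₁ = 1/0.05166″ = 19.357 pc; d₂ = 1/p₂ = 1/0.2767″ = 3.614 pc.
M₁ = m₁ − 5 log₁₀ d₁ + 5 = 9.38 − 6.4342 + 5 = 7.9458.
M₂ = 7.44 − 2.7899 + 5 = 9.6501.
L₁/L₂ = 10^(0.4(M₂ − M₁)) = 10^(0.4 × 1.7043) = 10^0.68172 = 4.8053.

L₁/L₂ = 4.805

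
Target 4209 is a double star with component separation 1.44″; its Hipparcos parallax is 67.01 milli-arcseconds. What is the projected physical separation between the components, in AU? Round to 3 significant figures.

d = 1/p = 1/0.06701″ = 14.923 pc.
At distance d (pc), an angle of θ arcsec spans θ·d AU: s = 1.44 × 14.923 = 21.489 AU.

21.5 AU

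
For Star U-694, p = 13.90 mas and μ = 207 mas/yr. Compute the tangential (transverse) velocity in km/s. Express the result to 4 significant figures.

70.59 km/s

d = 1/p = 1/0.01390″ = 71.942 pc.
μ = 207 mas/yr = 0.207 ″/yr.
v_t = 4.74 × μ × d = 4.74 × 0.207 × 71.942 = 70.588 km/s.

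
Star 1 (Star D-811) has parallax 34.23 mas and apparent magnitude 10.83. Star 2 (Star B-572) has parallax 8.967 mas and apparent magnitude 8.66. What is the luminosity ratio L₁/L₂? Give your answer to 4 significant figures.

d₁ = 1/p₁ = 1/0.03423″ = 29.214 pc; d₂ = 1/p₂ = 1/0.008967″ = 111.52 pc.
M₁ = m₁ − 5 log₁₀ d₁ + 5 = 10.83 − 7.3280 + 5 = 8.5020.
M₂ = 8.66 − 10.2368 + 5 = 3.4232.
L₁/L₂ = 10^(0.4(M₂ − M₁)) = 10^(0.4 × (-5.0788)) = 10^(-2.03152) = 0.0092999.

L₁/L₂ = 0.009300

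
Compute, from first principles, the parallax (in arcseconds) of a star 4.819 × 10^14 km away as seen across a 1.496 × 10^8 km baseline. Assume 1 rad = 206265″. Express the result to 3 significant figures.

θ ≈ B/d = (1.496 × 10^8) / (4.819 × 10^14) = 3.1044 × 10^-7 rad.
In arcseconds: 3.1044 × 10^-7 × 206265 = 0.064033″.

0.0640 arcsec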